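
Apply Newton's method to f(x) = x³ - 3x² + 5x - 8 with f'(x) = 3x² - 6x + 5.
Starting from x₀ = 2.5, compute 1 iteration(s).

f(x) = x³ - 3x² + 5x - 8
f'(x) = 3x² - 6x + 5
x₀ = 2.5

Newton-Raphson formula: x_{n+1} = x_n - f(x_n)/f'(x_n)

Iteration 1:
  f(2.500000) = 1.375000
  f'(2.500000) = 8.750000
  x_1 = 2.500000 - 1.375000/8.750000 = 2.342857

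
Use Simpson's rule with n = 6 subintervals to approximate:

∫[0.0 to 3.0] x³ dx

f(x) = x³
a = 0.0, b = 3.0, n = 6
h = (b - a)/n = 0.500000

Simpson's rule: (h/3)[f(x₀) + 4f(x₁) + 2f(x₂) + ... + f(xₙ)]

x_0 = 0.0000, f(x_0) = 0.000000, coefficient = 1
x_1 = 0.5000, f(x_1) = 0.125000, coefficient = 4
x_2 = 1.0000, f(x_2) = 1.000000, coefficient = 2
x_3 = 1.5000, f(x_3) = 3.375000, coefficient = 4
x_4 = 2.0000, f(x_4) = 8.000000, coefficient = 2
x_5 = 2.5000, f(x_5) = 15.625000, coefficient = 4
x_6 = 3.0000, f(x_6) = 27.000000, coefficient = 1

I ≈ (0.500000/3) × 121.500000 = 20.250000
Exact value: 20.250000
Error: 0.000000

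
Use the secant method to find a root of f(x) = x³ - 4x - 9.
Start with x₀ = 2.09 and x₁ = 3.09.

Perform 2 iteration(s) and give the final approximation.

f(x) = x³ - 4x - 9
x₀ = 2.09, x₁ = 3.09

Secant formula: x_{n+1} = x_n - f(x_n)(x_n - x_{n-1})/(f(x_n) - f(x_{n-1}))

Iteration 1:
  f(2.090000) = -8.230671
  f(3.090000) = 8.143629
  x_2 = 3.090000 - 8.143629×(3.090000 - 2.090000)/(8.143629 - (-8.230671))
       = 2.592658
Iteration 2:
  f(3.090000) = 8.143629
  f(2.592658) = -1.943110
  x_3 = 2.592658 - (-1.943110)×(2.592658 - 3.090000)/(-1.943110 - 8.143629)
       = 2.688466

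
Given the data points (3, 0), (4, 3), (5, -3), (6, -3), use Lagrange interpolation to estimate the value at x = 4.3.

Lagrange interpolation formula:
P(x) = Σ yᵢ × Lᵢ(x)
where Lᵢ(x) = Π_{j≠i} (x - xⱼ)/(xᵢ - xⱼ)

L_0(4.3) = (4.3 - 4)/(3 - 4) × (4.3 - 5)/(3 - 5) × (4.3 - 6)/(3 - 6) = -0.059500
L_1(4.3) = (4.3 - 3)/(4 - 3) × (4.3 - 5)/(4 - 5) × (4.3 - 6)/(4 - 6) = 0.773500
L_2(4.3) = (4.3 - 3)/(5 - 3) × (4.3 - 4)/(5 - 4) × (4.3 - 6)/(5 - 6) = 0.331500
L_3(4.3) = (4.3 - 3)/(6 - 3) × (4.3 - 4)/(6 - 4) × (4.3 - 5)/(6 - 5) = -0.045500

P(4.3) = 0×L_0(4.3) + 3×L_1(4.3) + (-3)×L_2(4.3) + (-3)×L_3(4.3)
P(4.3) = 1.462500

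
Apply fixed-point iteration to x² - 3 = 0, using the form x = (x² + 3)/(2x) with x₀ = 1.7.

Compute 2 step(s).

Equation: x² - 3 = 0
Fixed-point form: x = (x² + 3)/(2x)
x₀ = 1.7

x_1 = g(1.700000) = 1.732353
x_2 = g(1.732353) = 1.732051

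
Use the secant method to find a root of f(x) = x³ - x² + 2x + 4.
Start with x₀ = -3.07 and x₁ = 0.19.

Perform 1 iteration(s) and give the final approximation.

f(x) = x³ - x² + 2x + 4
x₀ = -3.07, x₁ = 0.19

Secant formula: x_{n+1} = x_n - f(x_n)(x_n - x_{n-1})/(f(x_n) - f(x_{n-1}))

Iteration 1:
  f(-3.070000) = -40.499343
  f(0.190000) = 4.350759
  x_2 = 0.190000 - 4.350759×(0.190000 - (-3.070000))/(4.350759 - (-40.499343))
       = -0.126242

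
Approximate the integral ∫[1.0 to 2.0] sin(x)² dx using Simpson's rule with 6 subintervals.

f(x) = sin(x)²
a = 1.0, b = 2.0, n = 6
h = (b - a)/n = 0.166667

Simpson's rule: (h/3)[f(x₀) + 4f(x₁) + 2f(x₂) + ... + f(xₙ)]

x_0 = 1.0000, f(x_0) = 0.708073, coefficient = 1
x_1 = 1.1667, f(x_1) = 0.845379, coefficient = 4
x_2 = 1.3333, f(x_2) = 0.944663, coefficient = 2
x_3 = 1.5000, f(x_3) = 0.994996, coefficient = 4
x_4 = 1.6667, f(x_4) = 0.990837, coefficient = 2
x_5 = 1.8333, f(x_5) = 0.932643, coefficient = 4
x_6 = 2.0000, f(x_6) = 0.826822, coefficient = 1

I ≈ (0.166667/3) × 16.497971 = 0.916554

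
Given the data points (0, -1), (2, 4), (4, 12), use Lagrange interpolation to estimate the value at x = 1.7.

Lagrange interpolation formula:
P(x) = Σ yᵢ × Lᵢ(x)
where Lᵢ(x) = Π_{j≠i} (x - xⱼ)/(xᵢ - xⱼ)

L_0(1.7) = (1.7 - 2)/(0 - 2) × (1.7 - 4)/(0 - 4) = 0.086250
L_1(1.7) = (1.7 - 0)/(2 - 0) × (1.7 - 4)/(2 - 4) = 0.977500
L_2(1.7) = (1.7 - 0)/(4 - 0) × (1.7 - 2)/(4 - 2) = -0.063750

P(1.7) = (-1)×L_0(1.7) + 4×L_1(1.7) + 12×L_2(1.7)
P(1.7) = 3.058750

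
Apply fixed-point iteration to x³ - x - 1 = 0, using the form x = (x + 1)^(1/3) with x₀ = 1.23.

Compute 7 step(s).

Equation: x³ - x - 1 = 0
Fixed-point form: x = (x + 1)^(1/3)
x₀ = 1.23

x_1 = g(1.230000) = 1.306477
x_2 = g(1.306477) = 1.321244
x_3 = g(1.321244) = 1.324058
x_4 = g(1.324058) = 1.324593
x_5 = g(1.324593) = 1.324694
x_6 = g(1.324694) = 1.324713
x_7 = g(1.324713) = 1.324717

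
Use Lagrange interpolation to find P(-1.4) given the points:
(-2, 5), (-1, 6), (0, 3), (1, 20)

Lagrange interpolation formula:
P(x) = Σ yᵢ × Lᵢ(x)
where Lᵢ(x) = Π_{j≠i} (x - xⱼ)/(xᵢ - xⱼ)

L_0(-1.4) = (-1.4 - (-1))/(-2 - (-1)) × (-1.4 - 0)/(-2 - 0) × (-1.4 - 1)/(-2 - 1) = 0.224000
L_1(-1.4) = (-1.4 - (-2))/(-1 - (-2)) × (-1.4 - 0)/(-1 - 0) × (-1.4 - 1)/(-1 - 1) = 1.008000
L_2(-1.4) = (-1.4 - (-2))/(0 - (-2)) × (-1.4 - (-1))/(0 - (-1)) × (-1.4 - 1)/(0 - 1) = -0.288000
L_3(-1.4) = (-1.4 - (-2))/(1 - (-2)) × (-1.4 - (-1))/(1 - (-1)) × (-1.4 - 0)/(1 - 0) = 0.056000

P(-1.4) = 5×L_0(-1.4) + 6×L_1(-1.4) + 3×L_2(-1.4) + 20×L_3(-1.4)
P(-1.4) = 7.424000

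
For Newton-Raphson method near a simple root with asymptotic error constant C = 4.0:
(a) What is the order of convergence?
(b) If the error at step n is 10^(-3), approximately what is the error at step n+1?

(a) Newton-Raphson has quadratic (order 2) convergence near simple roots.
    This means |e_{n+1}| ≈ C|e_n|².

(b) With |e_n| = 10^(-3) and C = 4.0:
    |e_{n+1}| ≈ 4.0 × (10^(-3))² = 4.0 × 10^(-6)

(a) 2 (quadratic); (b) |e_{n+1}| ≈ 4.000e-06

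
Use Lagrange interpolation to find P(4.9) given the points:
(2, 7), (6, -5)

Lagrange interpolation formula:
P(x) = Σ yᵢ × Lᵢ(x)
where Lᵢ(x) = Π_{j≠i} (x - xⱼ)/(xᵢ - xⱼ)

L_0(4.9) = (4.9 - 6)/(2 - 6) = 0.275000
L_1(4.9) = (4.9 - 2)/(6 - 2) = 0.725000

P(4.9) = 7×L_0(4.9) + (-5)×L_1(4.9)
P(4.9) = -1.700000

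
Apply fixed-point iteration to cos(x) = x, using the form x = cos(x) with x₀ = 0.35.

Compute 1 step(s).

Equation: cos(x) = x
Fixed-point form: x = cos(x)
x₀ = 0.35

x_1 = g(0.350000) = 0.939373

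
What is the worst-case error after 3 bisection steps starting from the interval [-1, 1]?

Bisection error bound: |error| ≤ (b-a)/2^n
|error| ≤ (1 - (-1))/2^3 = 2/2^3
|error| ≤ 0.2500000000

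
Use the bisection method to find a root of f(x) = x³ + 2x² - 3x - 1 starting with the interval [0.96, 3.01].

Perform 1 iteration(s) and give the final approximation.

f(x) = x³ + 2x² - 3x - 1
Initial interval: [0.96, 3.01]

Iteration 1:
  c_1 = (0.960000 + 3.010000)/2 = 1.985000
  f(c_1) = f(1.985000) = 8.746797
  f(a) × f(c) < 0, new interval: [0.960000, 1.985000]

After 1 iteration(s), the approximation is c_1 = 1.985000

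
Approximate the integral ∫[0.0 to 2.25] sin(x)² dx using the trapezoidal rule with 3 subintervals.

f(x) = sin(x)²
a = 0.0, b = 2.25, n = 3
h = (b - a)/n = 0.750000

Trapezoidal rule: (h/2)[f(x₀) + 2f(x₁) + 2f(x₂) + ... + f(xₙ)]

x_0 = 0.0000, f(x_0) = 0.000000, coefficient = 1
x_1 = 0.7500, f(x_1) = 0.464631, coefficient = 2
x_2 = 1.5000, f(x_2) = 0.994996, coefficient = 2
x_3 = 2.2500, f(x_3) = 0.605398, coefficient = 1

I ≈ (0.750000/2) × 3.524653 = 1.321745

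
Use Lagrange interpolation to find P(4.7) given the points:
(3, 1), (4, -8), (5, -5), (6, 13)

Lagrange interpolation formula:
P(x) = Σ yᵢ × Lᵢ(x)
where Lᵢ(x) = Π_{j≠i} (x - xⱼ)/(xᵢ - xⱼ)

L_0(4.7) = (4.7 - 4)/(3 - 4) × (4.7 - 5)/(3 - 5) × (4.7 - 6)/(3 - 6) = -0.045500
L_1(4.7) = (4.7 - 3)/(4 - 3) × (4.7 - 5)/(4 - 5) × (4.7 - 6)/(4 - 6) = 0.331500
L_2(4.7) = (4.7 - 3)/(5 - 3) × (4.7 - 4)/(5 - 4) × (4.7 - 6)/(5 - 6) = 0.773500
L_3(4.7) = (4.7 - 3)/(6 - 3) × (4.7 - 4)/(6 - 4) × (4.7 - 5)/(6 - 5) = -0.059500

P(4.7) = 1×L_0(4.7) + (-8)×L_1(4.7) + (-5)×L_2(4.7) + 13×L_3(4.7)
P(4.7) = -7.338500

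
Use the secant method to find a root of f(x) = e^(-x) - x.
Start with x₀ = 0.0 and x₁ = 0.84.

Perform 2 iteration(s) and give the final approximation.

f(x) = e^(-x) - x
x₀ = 0.0, x₁ = 0.84

Secant formula: x_{n+1} = x_n - f(x_n)(x_n - x_{n-1})/(f(x_n) - f(x_{n-1}))

Iteration 1:
  f(0.000000) = 1.000000
  f(0.840000) = -0.408289
  x_2 = 0.840000 - (-0.408289)×(0.840000 - 0.000000)/(-0.408289 - 1.000000)
       = 0.596468
Iteration 2:
  f(0.840000) = -0.408289
  f(0.596468) = -0.045715
  x_3 = 0.596468 - (-0.045715)×(0.596468 - 0.840000)/(-0.045715 - (-0.408289))
       = 0.565763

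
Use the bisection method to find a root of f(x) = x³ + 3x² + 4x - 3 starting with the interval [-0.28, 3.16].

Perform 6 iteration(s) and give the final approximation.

f(x) = x³ + 3x² + 4x - 3
Initial interval: [-0.28, 3.16]

Iteration 1:
  c_1 = (-0.280000 + 3.160000)/2 = 1.440000
  f(c_1) = f(1.440000) = 11.966784
  f(a) × f(c) < 0, new interval: [-0.280000, 1.440000]
Iteration 2:
  c_2 = (-0.280000 + 1.440000)/2 = 0.580000
  f(c_2) = f(0.580000) = 0.524312
  f(a) × f(c) < 0, new interval: [-0.280000, 0.580000]
Iteration 3:
  c_3 = (-0.280000 + 0.580000)/2 = 0.150000
  f(c_3) = f(0.150000) = -2.329125
  f(a) × f(c) ≥ 0, new interval: [0.150000, 0.580000]
Iteration 4:
  c_4 = (0.150000 + 0.580000)/2 = 0.365000
  f(c_4) = f(0.365000) = -1.091698
  f(a) × f(c) ≥ 0, new interval: [0.365000, 0.580000]
Iteration 5:
  c_5 = (0.365000 + 0.580000)/2 = 0.472500
  f(c_5) = f(0.472500) = -0.334743
  f(a) × f(c) ≥ 0, new interval: [0.472500, 0.580000]
Iteration 6:
  c_6 = (0.472500 + 0.580000)/2 = 0.526250
  f(c_6) = f(0.526250) = 0.081556
  f(a) × f(c) < 0, new interval: [0.472500, 0.526250]

After 6 iteration(s), the approximation is c_6 = 0.526250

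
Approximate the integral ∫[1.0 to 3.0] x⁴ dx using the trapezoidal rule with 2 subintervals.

f(x) = x⁴
a = 1.0, b = 3.0, n = 2
h = (b - a)/n = 1.000000

Trapezoidal rule: (h/2)[f(x₀) + 2f(x₁) + 2f(x₂) + ... + f(xₙ)]

x_0 = 1.0000, f(x_0) = 1.000000, coefficient = 1
x_1 = 2.0000, f(x_1) = 16.000000, coefficient = 2
x_2 = 3.0000, f(x_2) = 81.000000, coefficient = 1

I ≈ (1.000000/2) × 114.000000 = 57.000000
Exact value: 48.400000
Error: 8.600000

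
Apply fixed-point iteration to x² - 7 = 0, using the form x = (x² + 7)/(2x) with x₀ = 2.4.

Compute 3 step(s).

Equation: x² - 7 = 0
Fixed-point form: x = (x² + 7)/(2x)
x₀ = 2.4

x_1 = g(2.400000) = 2.658333
x_2 = g(2.658333) = 2.645781
x_3 = g(2.645781) = 2.645751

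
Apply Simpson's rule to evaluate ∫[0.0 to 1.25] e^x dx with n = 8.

f(x) = e^x
a = 0.0, b = 1.25, n = 8
h = (b - a)/n = 0.156250

Simpson's rule: (h/3)[f(x₀) + 4f(x₁) + 2f(x₂) + ... + f(xₙ)]

x_0 = 0.0000, f(x_0) = 1.000000, coefficient = 1
x_1 = 0.1562, f(x_1) = 1.169118, coefficient = 4
x_2 = 0.3125, f(x_2) = 1.366838, coefficient = 2
x_3 = 0.4688, f(x_3) = 1.597995, coefficient = 4
x_4 = 0.6250, f(x_4) = 1.868246, coefficient = 2
x_5 = 0.7812, f(x_5) = 2.184201, coefficient = 4
x_6 = 0.9375, f(x_6) = 2.553589, coefficient = 2
x_7 = 1.0938, f(x_7) = 2.985449, coefficient = 4
x_8 = 1.2500, f(x_8) = 3.490343, coefficient = 1

I ≈ (0.156250/3) × 47.814743 = 2.490351
Exact value: 2.490343
Error: 0.000008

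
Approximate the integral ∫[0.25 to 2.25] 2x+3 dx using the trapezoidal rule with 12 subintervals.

f(x) = 2x+3
a = 0.25, b = 2.25, n = 12
h = (b - a)/n = 0.166667

Trapezoidal rule: (h/2)[f(x₀) + 2f(x₁) + 2f(x₂) + ... + f(xₙ)]

x_0 = 0.2500, f(x_0) = 3.500000, coefficient = 1
x_1 = 0.4167, f(x_1) = 3.833333, coefficient = 2
x_2 = 0.5833, f(x_2) = 4.166667, coefficient = 2
x_3 = 0.7500, f(x_3) = 4.500000, coefficient = 2
x_4 = 0.9167, f(x_4) = 4.833333, coefficient = 2
x_5 = 1.0833, f(x_5) = 5.166667, coefficient = 2
x_6 = 1.2500, f(x_6) = 5.500000, coefficient = 2
x_7 = 1.4167, f(x_7) = 5.833333, coefficient = 2
x_8 = 1.5833, f(x_8) = 6.166667, coefficient = 2
x_9 = 1.7500, f(x_9) = 6.500000, coefficient = 2
x_10 = 1.9167, f(x_10) = 6.833333, coefficient = 2
x_11 = 2.0833, f(x_11) = 7.166667, coefficient = 2
x_12 = 2.2500, f(x_12) = 7.500000, coefficient = 1

I ≈ (0.166667/2) × 132.000000 = 11.000000
Exact value: 11.000000
Error: 0.000000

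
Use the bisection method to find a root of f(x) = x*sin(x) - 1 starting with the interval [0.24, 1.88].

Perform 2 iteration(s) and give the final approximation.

f(x) = x*sin(x) - 1
Initial interval: [0.24, 1.88]

Iteration 1:
  c_1 = (0.240000 + 1.880000)/2 = 1.060000
  f(c_1) = f(1.060000) = -0.075303
  f(a) × f(c) ≥ 0, new interval: [1.060000, 1.880000]
Iteration 2:
  c_2 = (1.060000 + 1.880000)/2 = 1.470000
  f(c_2) = f(1.470000) = 0.462539
  f(a) × f(c) < 0, new interval: [1.060000, 1.470000]

After 2 iteration(s), the approximation is c_2 = 1.470000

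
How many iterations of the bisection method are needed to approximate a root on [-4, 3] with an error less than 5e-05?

We need (b-a)/2^n ≤ 5e-05
(3 - (-4))/2^n ≤ 5e-05
7/2^n ≤ 5e-05
2^n ≥ 140000
n ≥ log₂(140000) = 17.10
n ≥ 18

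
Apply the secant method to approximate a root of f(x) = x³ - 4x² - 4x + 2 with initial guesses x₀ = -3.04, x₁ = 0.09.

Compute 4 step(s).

f(x) = x³ - 4x² - 4x + 2
x₀ = -3.04, x₁ = 0.09

Secant formula: x_{n+1} = x_n - f(x_n)(x_n - x_{n-1})/(f(x_n) - f(x_{n-1}))

Iteration 1:
  f(-3.040000) = -50.900864
  f(0.090000) = 1.608329
  x_2 = 0.090000 - 1.608329×(0.090000 - (-3.040000))/(1.608329 - (-50.900864))
       = -0.005870
Iteration 2:
  f(0.090000) = 1.608329
  f(-0.005870) = 2.023343
  x_3 = -0.005870 - 2.023343×(-0.005870 - 0.090000)/(2.023343 - 1.608329)
       = 0.461532
Iteration 3:
  f(-0.005870) = 2.023343
  f(0.461532) = -0.599862
  x_4 = 0.461532 - (-0.599862)×(0.461532 - (-0.005870))/(-0.599862 - 2.023343)
       = 0.354649
Iteration 4:
  f(0.461532) = -0.599862
  f(0.354649) = 0.122910
  x_5 = 0.354649 - 0.122910×(0.354649 - 0.461532)/(0.122910 - (-0.599862))
       = 0.372824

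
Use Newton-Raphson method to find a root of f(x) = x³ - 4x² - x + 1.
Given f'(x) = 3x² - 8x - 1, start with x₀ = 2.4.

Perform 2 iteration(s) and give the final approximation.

f(x) = x³ - 4x² - x + 1
f'(x) = 3x² - 8x - 1
x₀ = 2.4

Newton-Raphson formula: x_{n+1} = x_n - f(x_n)/f'(x_n)

Iteration 1:
  f(2.400000) = -10.616000
  f'(2.400000) = -2.920000
  x_1 = 2.400000 - (-10.616000)/(-2.920000) = -1.235616
Iteration 2:
  f(-1.235616) = -5.757850
  f'(-1.235616) = 13.465175
  x_2 = -1.235616 - (-5.757850)/13.465175 = -0.808006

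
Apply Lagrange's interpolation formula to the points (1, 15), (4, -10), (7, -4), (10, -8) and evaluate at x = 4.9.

Lagrange interpolation formula:
P(x) = Σ yᵢ × Lᵢ(x)
where Lᵢ(x) = Π_{j≠i} (x - xⱼ)/(xᵢ - xⱼ)

L_0(4.9) = (4.9 - 4)/(1 - 4) × (4.9 - 7)/(1 - 7) × (4.9 - 10)/(1 - 10) = -0.059500
L_1(4.9) = (4.9 - 1)/(4 - 1) × (4.9 - 7)/(4 - 7) × (4.9 - 10)/(4 - 10) = 0.773500
L_2(4.9) = (4.9 - 1)/(7 - 1) × (4.9 - 4)/(7 - 4) × (4.9 - 10)/(7 - 10) = 0.331500
L_3(4.9) = (4.9 - 1)/(10 - 1) × (4.9 - 4)/(10 - 4) × (4.9 - 7)/(10 - 7) = -0.045500

P(4.9) = 15×L_0(4.9) + (-10)×L_1(4.9) + (-4)×L_2(4.9) + (-8)×L_3(4.9)
P(4.9) = -9.589500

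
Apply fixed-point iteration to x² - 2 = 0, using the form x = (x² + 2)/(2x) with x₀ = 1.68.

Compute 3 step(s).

Equation: x² - 2 = 0
Fixed-point form: x = (x² + 2)/(2x)
x₀ = 1.68

x_1 = g(1.680000) = 1.435238
x_2 = g(1.435238) = 1.414368
x_3 = g(1.414368) = 1.414214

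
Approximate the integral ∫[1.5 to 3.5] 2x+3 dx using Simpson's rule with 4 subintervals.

f(x) = 2x+3
a = 1.5, b = 3.5, n = 4
h = (b - a)/n = 0.500000

Simpson's rule: (h/3)[f(x₀) + 4f(x₁) + 2f(x₂) + ... + f(xₙ)]

x_0 = 1.5000, f(x_0) = 6.000000, coefficient = 1
x_1 = 2.0000, f(x_1) = 7.000000, coefficient = 4
x_2 = 2.5000, f(x_2) = 8.000000, coefficient = 2
x_3 = 3.0000, f(x_3) = 9.000000, coefficient = 4
x_4 = 3.5000, f(x_4) = 10.000000, coefficient = 1

I ≈ (0.500000/3) × 96.000000 = 16.000000
Exact value: 16.000000
Error: 0.000000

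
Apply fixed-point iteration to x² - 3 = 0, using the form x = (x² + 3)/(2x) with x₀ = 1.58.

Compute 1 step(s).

Equation: x² - 3 = 0
Fixed-point form: x = (x² + 3)/(2x)
x₀ = 1.58

x_1 = g(1.580000) = 1.739367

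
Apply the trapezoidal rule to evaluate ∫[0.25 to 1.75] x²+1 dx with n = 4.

f(x) = x²+1
a = 0.25, b = 1.75, n = 4
h = (b - a)/n = 0.375000

Trapezoidal rule: (h/2)[f(x₀) + 2f(x₁) + 2f(x₂) + ... + f(xₙ)]

x_0 = 0.2500, f(x_0) = 1.062500, coefficient = 1
x_1 = 0.6250, f(x_1) = 1.390625, coefficient = 2
x_2 = 1.0000, f(x_2) = 2.000000, coefficient = 2
x_3 = 1.3750, f(x_3) = 2.890625, coefficient = 2
x_4 = 1.7500, f(x_4) = 4.062500, coefficient = 1

I ≈ (0.375000/2) × 17.687500 = 3.316406
Exact value: 3.281250
Error: 0.035156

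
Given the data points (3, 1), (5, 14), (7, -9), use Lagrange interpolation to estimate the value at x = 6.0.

Lagrange interpolation formula:
P(x) = Σ yᵢ × Lᵢ(x)
where Lᵢ(x) = Π_{j≠i} (x - xⱼ)/(xᵢ - xⱼ)

L_0(6.0) = (6.0 - 5)/(3 - 5) × (6.0 - 7)/(3 - 7) = -0.125000
L_1(6.0) = (6.0 - 3)/(5 - 3) × (6.0 - 7)/(5 - 7) = 0.750000
L_2(6.0) = (6.0 - 3)/(7 - 3) × (6.0 - 5)/(7 - 5) = 0.375000

P(6.0) = 1×L_0(6.0) + 14×L_1(6.0) + (-9)×L_2(6.0)
P(6.0) = 7.000000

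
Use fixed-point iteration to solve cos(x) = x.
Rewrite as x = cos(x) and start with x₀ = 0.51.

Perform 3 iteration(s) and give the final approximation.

Equation: cos(x) = x
Fixed-point form: x = cos(x)
x₀ = 0.51

x_1 = g(0.510000) = 0.872745
x_2 = g(0.872745) = 0.642726
x_3 = g(0.642726) = 0.800465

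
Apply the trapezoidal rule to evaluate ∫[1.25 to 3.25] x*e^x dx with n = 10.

f(x) = x*e^x
a = 1.25, b = 3.25, n = 10
h = (b - a)/n = 0.200000

Trapezoidal rule: (h/2)[f(x₀) + 2f(x₁) + 2f(x₂) + ... + f(xₙ)]

x_0 = 1.2500, f(x_0) = 4.362929, coefficient = 1
x_1 = 1.4500, f(x_1) = 6.181516, coefficient = 2
x_2 = 1.6500, f(x_2) = 8.591517, coefficient = 2
x_3 = 1.8500, f(x_3) = 11.765666, coefficient = 2
x_4 = 2.0500, f(x_4) = 15.924197, coefficient = 2
x_5 = 2.2500, f(x_5) = 21.347406, coefficient = 2
x_6 = 2.4500, f(x_6) = 28.391449, coefficient = 2
x_7 = 2.6500, f(x_7) = 37.508202, coefficient = 2
x_8 = 2.8500, f(x_8) = 49.270178, coefficient = 2
x_9 = 3.0500, f(x_9) = 64.401800, coefficient = 2
x_10 = 3.2500, f(x_10) = 83.818605, coefficient = 1

I ≈ (0.200000/2) × 574.945398 = 57.494540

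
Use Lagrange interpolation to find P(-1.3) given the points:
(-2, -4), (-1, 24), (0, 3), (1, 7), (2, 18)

Lagrange interpolation formula:
P(x) = Σ yᵢ × Lᵢ(x)
where Lᵢ(x) = Π_{j≠i} (x - xⱼ)/(xᵢ - xⱼ)

L_0(-1.3) = (-1.3 - (-1))/(-2 - (-1)) × (-1.3 - 0)/(-2 - 0) × (-1.3 - 1)/(-2 - 1) × (-1.3 - 2)/(-2 - 2) = 0.123338
L_1(-1.3) = (-1.3 - (-2))/(-1 - (-2)) × (-1.3 - 0)/(-1 - 0) × (-1.3 - 1)/(-1 - 1) × (-1.3 - 2)/(-1 - 2) = 1.151150
L_2(-1.3) = (-1.3 - (-2))/(0 - (-2)) × (-1.3 - (-1))/(0 - (-1)) × (-1.3 - 1)/(0 - 1) × (-1.3 - 2)/(0 - 2) = -0.398475
L_3(-1.3) = (-1.3 - (-2))/(1 - (-2)) × (-1.3 - (-1))/(1 - (-1)) × (-1.3 - 0)/(1 - 0) × (-1.3 - 2)/(1 - 2) = 0.150150
L_4(-1.3) = (-1.3 - (-2))/(2 - (-2)) × (-1.3 - (-1))/(2 - (-1)) × (-1.3 - 0)/(2 - 0) × (-1.3 - 1)/(2 - 1) = -0.026163

P(-1.3) = (-4)×L_0(-1.3) + 24×L_1(-1.3) + 3×L_2(-1.3) + 7×L_3(-1.3) + 18×L_4(-1.3)
P(-1.3) = 26.518950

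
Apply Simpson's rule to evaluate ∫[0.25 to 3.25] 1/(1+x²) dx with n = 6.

f(x) = 1/(1+x²)
a = 0.25, b = 3.25, n = 6
h = (b - a)/n = 0.500000

Simpson's rule: (h/3)[f(x₀) + 4f(x₁) + 2f(x₂) + ... + f(xₙ)]

x_0 = 0.2500, f(x_0) = 0.941176, coefficient = 1
x_1 = 0.7500, f(x_1) = 0.640000, coefficient = 4
x_2 = 1.2500, f(x_2) = 0.390244, coefficient = 2
x_3 = 1.7500, f(x_3) = 0.246154, coefficient = 4
x_4 = 2.2500, f(x_4) = 0.164948, coefficient = 2
x_5 = 2.7500, f(x_5) = 0.116788, coefficient = 4
x_6 = 3.2500, f(x_6) = 0.086486, coefficient = 1

I ≈ (0.500000/3) × 6.149816 = 1.024969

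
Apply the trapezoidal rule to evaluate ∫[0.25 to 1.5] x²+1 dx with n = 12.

f(x) = x²+1
a = 0.25, b = 1.5, n = 12
h = (b - a)/n = 0.104167

Trapezoidal rule: (h/2)[f(x₀) + 2f(x₁) + 2f(x₂) + ... + f(xₙ)]

x_0 = 0.2500, f(x_0) = 1.062500, coefficient = 1
x_1 = 0.3542, f(x_1) = 1.125434, coefficient = 2
x_2 = 0.4583, f(x_2) = 1.210069, coefficient = 2
x_3 = 0.5625, f(x_3) = 1.316406, coefficient = 2
x_4 = 0.6667, f(x_4) = 1.444444, coefficient = 2
x_5 = 0.7708, f(x_5) = 1.594184, coefficient = 2
x_6 = 0.8750, f(x_6) = 1.765625, coefficient = 2
x_7 = 0.9792, f(x_7) = 1.958767, coefficient = 2
x_8 = 1.0833, f(x_8) = 2.173611, coefficient = 2
x_9 = 1.1875, f(x_9) = 2.410156, coefficient = 2
x_10 = 1.2917, f(x_10) = 2.668403, coefficient = 2
x_11 = 1.3958, f(x_11) = 2.948351, coefficient = 2
x_12 = 1.5000, f(x_12) = 3.250000, coefficient = 1

I ≈ (0.104167/2) × 45.543403 = 2.372052
Exact value: 2.369792
Error: 0.002261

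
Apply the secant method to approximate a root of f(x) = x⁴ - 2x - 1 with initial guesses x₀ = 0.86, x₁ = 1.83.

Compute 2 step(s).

f(x) = x⁴ - 2x - 1
x₀ = 0.86, x₁ = 1.83

Secant formula: x_{n+1} = x_n - f(x_n)(x_n - x_{n-1})/(f(x_n) - f(x_{n-1}))

Iteration 1:
  f(0.860000) = -2.172992
  f(1.830000) = 6.555131
  x_2 = 1.830000 - 6.555131×(1.830000 - 0.860000)/(6.555131 - (-2.172992))
       = 1.101495
Iteration 2:
  f(1.830000) = 6.555131
  f(1.101495) = -1.730913
  x_3 = 1.101495 - (-1.730913)×(1.101495 - 1.830000)/(-1.730913 - 6.555131)
       = 1.253676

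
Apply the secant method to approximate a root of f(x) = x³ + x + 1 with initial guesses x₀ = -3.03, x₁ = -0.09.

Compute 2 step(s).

f(x) = x³ + x + 1
x₀ = -3.03, x₁ = -0.09

Secant formula: x_{n+1} = x_n - f(x_n)(x_n - x_{n-1})/(f(x_n) - f(x_{n-1}))

Iteration 1:
  f(-3.030000) = -29.848127
  f(-0.090000) = 0.909271
  x_2 = -0.090000 - 0.909271×(-0.090000 - (-3.030000))/(0.909271 - (-29.848127))
       = -0.176914
Iteration 2:
  f(-0.090000) = 0.909271
  f(-0.176914) = 0.817549
  x_3 = -0.176914 - 0.817549×(-0.176914 - (-0.090000))/(0.817549 - 0.909271)
       = -0.951606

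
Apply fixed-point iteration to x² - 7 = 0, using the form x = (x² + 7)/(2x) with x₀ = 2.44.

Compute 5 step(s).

Equation: x² - 7 = 0
Fixed-point form: x = (x² + 7)/(2x)
x₀ = 2.44

x_1 = g(2.440000) = 2.654426
x_2 = g(2.654426) = 2.645765
x_3 = g(2.645765) = 2.645751
x_4 = g(2.645751) = 2.645751
x_5 = g(2.645751) = 2.645751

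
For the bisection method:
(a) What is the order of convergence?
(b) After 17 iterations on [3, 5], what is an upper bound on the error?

(a) Bisection has linear (order 1) convergence; the error is halved each step.

(b) Error bound = (b-a)/2^n = (5 - 3)/2^{17}
    = 2/2^{17}

(a) 1 (linear); (b) error ≤ 1.53e-05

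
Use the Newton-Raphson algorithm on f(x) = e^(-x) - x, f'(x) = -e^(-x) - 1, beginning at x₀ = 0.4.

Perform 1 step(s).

f(x) = e^(-x) - x
f'(x) = -e^(-x) - 1
x₀ = 0.4

Newton-Raphson formula: x_{n+1} = x_n - f(x_n)/f'(x_n)

Iteration 1:
  f(0.400000) = 0.270320
  f'(0.400000) = -1.670320
  x_1 = 0.400000 - 0.270320/(-1.670320) = 0.561837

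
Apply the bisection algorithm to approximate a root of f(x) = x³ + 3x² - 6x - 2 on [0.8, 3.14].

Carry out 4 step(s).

f(x) = x³ + 3x² - 6x - 2
Initial interval: [0.8, 3.14]

Iteration 1:
  c_1 = (0.800000 + 3.140000)/2 = 1.970000
  f(c_1) = f(1.970000) = 5.468073
  f(a) × f(c) < 0, new interval: [0.800000, 1.970000]
Iteration 2:
  c_2 = (0.800000 + 1.970000)/2 = 1.385000
  f(c_2) = f(1.385000) = -1.898583
  f(a) × f(c) ≥ 0, new interval: [1.385000, 1.970000]
Iteration 3:
  c_3 = (1.385000 + 1.970000)/2 = 1.677500
  f(c_3) = f(1.677500) = 1.097514
  f(a) × f(c) < 0, new interval: [1.385000, 1.677500]
Iteration 4:
  c_4 = (1.385000 + 1.677500)/2 = 1.531250
  f(c_4) = f(1.531250) = -0.562958
  f(a) × f(c) ≥ 0, new interval: [1.531250, 1.677500]

After 4 iteration(s), the approximation is c_4 = 1.531250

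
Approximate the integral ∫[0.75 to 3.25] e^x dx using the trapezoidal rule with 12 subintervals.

f(x) = e^x
a = 0.75, b = 3.25, n = 12
h = (b - a)/n = 0.208333

Trapezoidal rule: (h/2)[f(x₀) + 2f(x₁) + 2f(x₂) + ... + f(xₙ)]

x_0 = 0.7500, f(x_0) = 2.117000, coefficient = 1
x_1 = 0.9583, f(x_1) = 2.607347, coefficient = 2
x_2 = 1.1667, f(x_2) = 3.211271, coefficient = 2
x_3 = 1.3750, f(x_3) = 3.955077, coefficient = 2
x_4 = 1.5833, f(x_4) = 4.871166, coefficient = 2
x_5 = 1.7917, f(x_5) = 5.999443, coefficient = 2
x_6 = 2.0000, f(x_6) = 7.389056, coefficient = 2
x_7 = 2.2083, f(x_7) = 9.100536, coefficient = 2
x_8 = 2.4167, f(x_8) = 11.208436, coefficient = 2
x_9 = 2.6250, f(x_9) = 13.804574, coefficient = 2
x_10 = 2.8333, f(x_10) = 17.002040, coefficient = 2
x_11 = 3.0417, f(x_11) = 20.940114, coefficient = 2
x_12 = 3.2500, f(x_12) = 25.790340, coefficient = 1

I ≈ (0.208333/2) × 228.085460 = 23.758902
Exact value: 23.673340
Error: 0.085562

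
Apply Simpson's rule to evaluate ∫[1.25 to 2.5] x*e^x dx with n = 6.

f(x) = x*e^x
a = 1.25, b = 2.5, n = 6
h = (b - a)/n = 0.208333

Simpson's rule: (h/3)[f(x₀) + 4f(x₁) + 2f(x₂) + ... + f(xₙ)]

x_0 = 1.2500, f(x_0) = 4.362929, coefficient = 1
x_1 = 1.4583, f(x_1) = 6.269067, coefficient = 4
x_2 = 1.6667, f(x_2) = 8.824150, coefficient = 2
x_3 = 1.8750, f(x_3) = 12.226536, coefficient = 4
x_4 = 2.0833, f(x_4) = 16.731656, coefficient = 2
x_5 = 2.2917, f(x_5) = 22.667814, coefficient = 4
x_6 = 2.5000, f(x_6) = 30.456235, coefficient = 1

I ≈ (0.208333/3) × 250.584443 = 17.401697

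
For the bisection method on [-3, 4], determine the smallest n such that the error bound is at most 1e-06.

We need (b-a)/2^n ≤ 1e-06
(4 - (-3))/2^n ≤ 1e-06
7/2^n ≤ 1e-06
2^n ≥ 7000000
n ≥ log₂(7000000) = 22.74
n ≥ 23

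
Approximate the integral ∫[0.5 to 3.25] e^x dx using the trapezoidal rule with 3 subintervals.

f(x) = e^x
a = 0.5, b = 3.25, n = 3
h = (b - a)/n = 0.916667

Trapezoidal rule: (h/2)[f(x₀) + 2f(x₁) + 2f(x₂) + ... + f(xₙ)]

x_0 = 0.5000, f(x_0) = 1.648721, coefficient = 1
x_1 = 1.4167, f(x_1) = 4.123353, coefficient = 2
x_2 = 2.3333, f(x_2) = 10.312259, coefficient = 2
x_3 = 3.2500, f(x_3) = 25.790340, coefficient = 1

I ≈ (0.916667/2) × 56.310284 = 25.808880
Exact value: 24.141619
Error: 1.667262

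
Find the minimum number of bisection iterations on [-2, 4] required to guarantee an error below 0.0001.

We need (b-a)/2^n ≤ 0.0001
(4 - (-2))/2^n ≤ 0.0001
6/2^n ≤ 0.0001
2^n ≥ 60000
n ≥ log₂(60000) = 15.87
n ≥ 16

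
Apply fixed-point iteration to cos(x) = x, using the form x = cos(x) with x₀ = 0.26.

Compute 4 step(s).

Equation: cos(x) = x
Fixed-point form: x = cos(x)
x₀ = 0.26

x_1 = g(0.260000) = 0.966390
x_2 = g(0.966390) = 0.568274
x_3 = g(0.568274) = 0.842831
x_4 = g(0.842831) = 0.665352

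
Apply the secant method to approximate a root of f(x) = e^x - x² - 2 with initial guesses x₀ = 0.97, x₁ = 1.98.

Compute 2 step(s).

f(x) = e^x - x² - 2
x₀ = 0.97, x₁ = 1.98

Secant formula: x_{n+1} = x_n - f(x_n)(x_n - x_{n-1})/(f(x_n) - f(x_{n-1}))

Iteration 1:
  f(0.970000) = -0.302956
  f(1.980000) = 1.322343
  x_2 = 1.980000 - 1.322343×(1.980000 - 0.970000)/(1.322343 - (-0.302956))
       = 1.158264
Iteration 2:
  f(1.980000) = 1.322343
  f(1.158264) = -0.157175
  x_3 = 1.158264 - (-0.157175)×(1.158264 - 1.980000)/(-0.157175 - 1.322343)
       = 1.245560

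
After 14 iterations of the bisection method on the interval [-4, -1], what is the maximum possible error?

Bisection error bound: |error| ≤ (b-a)/2^n
|error| ≤ (-1 - (-4))/2^14 = 3/2^14
|error| ≤ 0.0001831055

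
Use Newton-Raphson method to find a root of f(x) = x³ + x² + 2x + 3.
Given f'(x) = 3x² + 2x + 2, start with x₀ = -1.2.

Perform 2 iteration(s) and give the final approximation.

f(x) = x³ + x² + 2x + 3
f'(x) = 3x² + 2x + 2
x₀ = -1.2

Newton-Raphson formula: x_{n+1} = x_n - f(x_n)/f'(x_n)

Iteration 1:
  f(-1.200000) = 0.312000
  f'(-1.200000) = 3.920000
  x_1 = -1.200000 - 0.312000/3.920000 = -1.279592
Iteration 2:
  f(-1.279592) = -0.016975
  f'(-1.279592) = 4.352882
  x_2 = -1.279592 - (-0.016975)/4.352882 = -1.275692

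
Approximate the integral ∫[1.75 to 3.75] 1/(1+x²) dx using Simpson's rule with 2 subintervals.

f(x) = 1/(1+x²)
a = 1.75, b = 3.75, n = 2
h = (b - a)/n = 1.000000

Simpson's rule: (h/3)[f(x₀) + 4f(x₁) + 2f(x₂) + ... + f(xₙ)]

x_0 = 1.7500, f(x_0) = 0.246154, coefficient = 1
x_1 = 2.7500, f(x_1) = 0.116788, coefficient = 4
x_2 = 3.7500, f(x_2) = 0.066390, coefficient = 1

I ≈ (1.000000/3) × 0.779697 = 0.259899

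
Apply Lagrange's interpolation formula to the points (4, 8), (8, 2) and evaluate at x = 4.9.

Lagrange interpolation formula:
P(x) = Σ yᵢ × Lᵢ(x)
where Lᵢ(x) = Π_{j≠i} (x - xⱼ)/(xᵢ - xⱼ)

L_0(4.9) = (4.9 - 8)/(4 - 8) = 0.775000
L_1(4.9) = (4.9 - 4)/(8 - 4) = 0.225000

P(4.9) = 8×L_0(4.9) + 2×L_1(4.9)
P(4.9) = 6.650000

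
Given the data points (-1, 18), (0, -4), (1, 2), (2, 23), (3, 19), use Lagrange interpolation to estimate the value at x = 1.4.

Lagrange interpolation formula:
P(x) = Σ yᵢ × Lᵢ(x)
where Lᵢ(x) = Π_{j≠i} (x - xⱼ)/(xᵢ - xⱼ)

L_0(1.4) = (1.4 - 0)/(-1 - 0) × (1.4 - 1)/(-1 - 1) × (1.4 - 2)/(-1 - 2) × (1.4 - 3)/(-1 - 3) = 0.022400
L_1(1.4) = (1.4 - (-1))/(0 - (-1)) × (1.4 - 1)/(0 - 1) × (1.4 - 2)/(0 - 2) × (1.4 - 3)/(0 - 3) = -0.153600
L_2(1.4) = (1.4 - (-1))/(1 - (-1)) × (1.4 - 0)/(1 - 0) × (1.4 - 2)/(1 - 2) × (1.4 - 3)/(1 - 3) = 0.806400
L_3(1.4) = (1.4 - (-1))/(2 - (-1)) × (1.4 - 0)/(2 - 0) × (1.4 - 1)/(2 - 1) × (1.4 - 3)/(2 - 3) = 0.358400
L_4(1.4) = (1.4 - (-1))/(3 - (-1)) × (1.4 - 0)/(3 - 0) × (1.4 - 1)/(3 - 1) × (1.4 - 2)/(3 - 2) = -0.033600

P(1.4) = 18×L_0(1.4) + (-4)×L_1(1.4) + 2×L_2(1.4) + 23×L_3(1.4) + 19×L_4(1.4)
P(1.4) = 10.235200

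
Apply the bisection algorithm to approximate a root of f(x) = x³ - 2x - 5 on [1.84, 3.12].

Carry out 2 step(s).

f(x) = x³ - 2x - 5
Initial interval: [1.84, 3.12]

Iteration 1:
  c_1 = (1.840000 + 3.120000)/2 = 2.480000
  f(c_1) = f(2.480000) = 5.292992
  f(a) × f(c) < 0, new interval: [1.840000, 2.480000]
Iteration 2:
  c_2 = (1.840000 + 2.480000)/2 = 2.160000
  f(c_2) = f(2.160000) = 0.757696
  f(a) × f(c) < 0, new interval: [1.840000, 2.160000]

After 2 iteration(s), the approximation is c_2 = 2.160000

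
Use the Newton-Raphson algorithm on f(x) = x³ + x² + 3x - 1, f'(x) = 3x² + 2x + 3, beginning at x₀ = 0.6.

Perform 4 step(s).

f(x) = x³ + x² + 3x - 1
f'(x) = 3x² + 2x + 3
x₀ = 0.6

Newton-Raphson formula: x_{n+1} = x_n - f(x_n)/f'(x_n)

Iteration 1:
  f(0.600000) = 1.376000
  f'(0.600000) = 5.280000
  x_1 = 0.600000 - 1.376000/5.280000 = 0.339394
Iteration 2:
  f(0.339394) = 0.172464
  f'(0.339394) = 4.024353
  x_2 = 0.339394 - 0.172464/4.024353 = 0.296539
Iteration 3:
  f(0.296539) = 0.003628
  f'(0.296539) = 3.856883
  x_3 = 0.296539 - 0.003628/3.856883 = 0.295598
Iteration 4:
  f(0.295598) = 0.000002
  f'(0.295598) = 3.853331
  x_4 = 0.295598 - 0.000002/3.853331 = 0.295598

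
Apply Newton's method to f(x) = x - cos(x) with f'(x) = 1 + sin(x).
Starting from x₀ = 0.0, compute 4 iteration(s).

f(x) = x - cos(x)
f'(x) = 1 + sin(x)
x₀ = 0.0

Newton-Raphson formula: x_{n+1} = x_n - f(x_n)/f'(x_n)

Iteration 1:
  f(0.000000) = -1.000000
  f'(0.000000) = 1.000000
  x_1 = 0.000000 - (-1.000000)/1.000000 = 1.000000
Iteration 2:
  f(1.000000) = 0.459698
  f'(1.000000) = 1.841471
  x_2 = 1.000000 - 0.459698/1.841471 = 0.750364
Iteration 3:
  f(0.750364) = 0.018923
  f'(0.750364) = 1.681905
  x_3 = 0.750364 - 0.018923/1.681905 = 0.739113
Iteration 4:
  f(0.739113) = 0.000046
  f'(0.739113) = 1.673633
  x_4 = 0.739113 - 0.000046/1.673633 = 0.739085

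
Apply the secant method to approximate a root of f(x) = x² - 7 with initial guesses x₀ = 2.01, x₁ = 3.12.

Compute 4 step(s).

f(x) = x² - 7
x₀ = 2.01, x₁ = 3.12

Secant formula: x_{n+1} = x_n - f(x_n)(x_n - x_{n-1})/(f(x_n) - f(x_{n-1}))

Iteration 1:
  f(2.010000) = -2.959900
  f(3.120000) = 2.734400
  x_2 = 3.120000 - 2.734400×(3.120000 - 2.010000)/(2.734400 - (-2.959900))
       = 2.586979
Iteration 2:
  f(3.120000) = 2.734400
  f(2.586979) = -0.307542
  x_3 = 2.586979 - (-0.307542)×(2.586979 - 3.120000)/(-0.307542 - 2.734400)
       = 2.640867
Iteration 3:
  f(2.586979) = -0.307542
  f(2.640867) = -0.025820
  x_4 = 2.640867 - (-0.025820)×(2.640867 - 2.586979)/(-0.025820 - (-0.307542))
       = 2.645806
Iteration 4:
  f(2.640867) = -0.025820
  f(2.645806) = 0.000291
  x_5 = 2.645806 - 0.000291×(2.645806 - 2.640867)/(0.000291 - (-0.025820))
       = 2.645751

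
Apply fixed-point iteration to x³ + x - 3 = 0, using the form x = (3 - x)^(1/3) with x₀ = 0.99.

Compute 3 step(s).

Equation: x³ + x - 3 = 0
Fixed-point form: x = (3 - x)^(1/3)
x₀ = 0.99

x_1 = g(0.990000) = 1.262017
x_2 = g(1.262017) = 1.202306
x_3 = g(1.202306) = 1.215921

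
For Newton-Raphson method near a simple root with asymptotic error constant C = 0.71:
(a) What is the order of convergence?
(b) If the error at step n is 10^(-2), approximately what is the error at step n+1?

(a) Newton-Raphson has quadratic (order 2) convergence near simple roots.
    This means |e_{n+1}| ≈ C|e_n|².

(b) With |e_n| = 10^(-2) and C = 0.71:
    |e_{n+1}| ≈ 0.71 × (10^(-2))² = 0.71 × 10^(-4)

(a) 2 (quadratic); (b) |e_{n+1}| ≈ 7.100e-05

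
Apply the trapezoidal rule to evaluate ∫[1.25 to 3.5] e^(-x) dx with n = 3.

f(x) = e^(-x)
a = 1.25, b = 3.5, n = 3
h = (b - a)/n = 0.750000

Trapezoidal rule: (h/2)[f(x₀) + 2f(x₁) + 2f(x₂) + ... + f(xₙ)]

x_0 = 1.2500, f(x_0) = 0.286505, coefficient = 1
x_1 = 2.0000, f(x_1) = 0.135335, coefficient = 2
x_2 = 2.7500, f(x_2) = 0.063928, coefficient = 2
x_3 = 3.5000, f(x_3) = 0.030197, coefficient = 1

I ≈ (0.750000/2) × 0.715228 = 0.268211
Exact value: 0.256307
Error: 0.011903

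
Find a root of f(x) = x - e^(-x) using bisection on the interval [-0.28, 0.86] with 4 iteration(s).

f(x) = x - e^(-x)
Initial interval: [-0.28, 0.86]

Iteration 1:
  c_1 = (-0.280000 + 0.860000)/2 = 0.290000
  f(c_1) = f(0.290000) = -0.458264
  f(a) × f(c) ≥ 0, new interval: [0.290000, 0.860000]
Iteration 2:
  c_2 = (0.290000 + 0.860000)/2 = 0.575000
  f(c_2) = f(0.575000) = 0.012295
  f(a) × f(c) < 0, new interval: [0.290000, 0.575000]
Iteration 3:
  c_3 = (0.290000 + 0.575000)/2 = 0.432500
  f(c_3) = f(0.432500) = -0.216385
  f(a) × f(c) ≥ 0, new interval: [0.432500, 0.575000]
Iteration 4:
  c_4 = (0.432500 + 0.575000)/2 = 0.503750
  f(c_4) = f(0.503750) = -0.100510
  f(a) × f(c) ≥ 0, new interval: [0.503750, 0.575000]

After 4 iteration(s), the approximation is c_4 = 0.503750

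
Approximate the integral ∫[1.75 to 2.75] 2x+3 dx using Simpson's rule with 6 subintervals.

f(x) = 2x+3
a = 1.75, b = 2.75, n = 6
h = (b - a)/n = 0.166667

Simpson's rule: (h/3)[f(x₀) + 4f(x₁) + 2f(x₂) + ... + f(xₙ)]

x_0 = 1.7500, f(x_0) = 6.500000, coefficient = 1
x_1 = 1.9167, f(x_1) = 6.833333, coefficient = 4
x_2 = 2.0833, f(x_2) = 7.166667, coefficient = 2
x_3 = 2.2500, f(x_3) = 7.500000, coefficient = 4
x_4 = 2.4167, f(x_4) = 7.833333, coefficient = 2
x_5 = 2.5833, f(x_5) = 8.166667, coefficient = 4
x_6 = 2.7500, f(x_6) = 8.500000, coefficient = 1

I ≈ (0.166667/3) × 135.000000 = 7.500000
Exact value: 7.500000
Error: 0.000000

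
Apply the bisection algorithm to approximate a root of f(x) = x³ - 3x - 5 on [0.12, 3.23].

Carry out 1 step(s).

f(x) = x³ - 3x - 5
Initial interval: [0.12, 3.23]

Iteration 1:
  c_1 = (0.120000 + 3.230000)/2 = 1.675000
  f(c_1) = f(1.675000) = -5.325578
  f(a) × f(c) ≥ 0, new interval: [1.675000, 3.230000]

After 1 iteration(s), the approximation is c_1 = 1.675000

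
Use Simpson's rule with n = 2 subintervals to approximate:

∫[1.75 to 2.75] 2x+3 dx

f(x) = 2x+3
a = 1.75, b = 2.75, n = 2
h = (b - a)/n = 0.500000

Simpson's rule: (h/3)[f(x₀) + 4f(x₁) + 2f(x₂) + ... + f(xₙ)]

x_0 = 1.7500, f(x_0) = 6.500000, coefficient = 1
x_1 = 2.2500, f(x_1) = 7.500000, coefficient = 4
x_2 = 2.7500, f(x_2) = 8.500000, coefficient = 1

I ≈ (0.500000/3) × 45.000000 = 7.500000
Exact value: 7.500000
Error: 0.000000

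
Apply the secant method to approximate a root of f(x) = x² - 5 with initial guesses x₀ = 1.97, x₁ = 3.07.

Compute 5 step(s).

f(x) = x² - 5
x₀ = 1.97, x₁ = 3.07

Secant formula: x_{n+1} = x_n - f(x_n)(x_n - x_{n-1})/(f(x_n) - f(x_{n-1}))

Iteration 1:
  f(1.970000) = -1.119100
  f(3.070000) = 4.424900
  x_2 = 3.070000 - 4.424900×(3.070000 - 1.970000)/(4.424900 - (-1.119100))
       = 2.192044
Iteration 2:
  f(3.070000) = 4.424900
  f(2.192044) = -0.194945
  x_3 = 2.192044 - (-0.194945)×(2.192044 - 3.070000)/(-0.194945 - 4.424900)
       = 2.229091
Iteration 3:
  f(2.192044) = -0.194945
  f(2.229091) = -0.031153
  x_4 = 2.229091 - (-0.031153)×(2.229091 - 2.192044)/(-0.031153 - (-0.194945))
       = 2.236137
Iteration 4:
  f(2.229091) = -0.031153
  f(2.236137) = 0.000311
  x_5 = 2.236137 - 0.000311×(2.236137 - 2.229091)/(0.000311 - (-0.031153))
       = 2.236068
Iteration 5:
  f(2.236137) = 0.000311
  f(2.236068) = 0.000000
  x_6 = 2.236068 - 0.000000×(2.236068 - 2.236137)/(0.000000 - 0.000311)
       = 2.236068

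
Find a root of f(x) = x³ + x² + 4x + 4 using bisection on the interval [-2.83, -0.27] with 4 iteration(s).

f(x) = x³ + x² + 4x + 4
Initial interval: [-2.83, -0.27]

Iteration 1:
  c_1 = (-2.830000 + (-0.270000))/2 = -1.550000
  f(c_1) = f(-1.550000) = -3.521375
  f(a) × f(c) ≥ 0, new interval: [-1.550000, -0.270000]
Iteration 2:
  c_2 = (-1.550000 + (-0.270000))/2 = -0.910000
  f(c_2) = f(-0.910000) = 0.434529
  f(a) × f(c) < 0, new interval: [-1.550000, -0.910000]
Iteration 3:
  c_3 = (-1.550000 + (-0.910000))/2 = -1.230000
  f(c_3) = f(-1.230000) = -1.267967
  f(a) × f(c) ≥ 0, new interval: [-1.230000, -0.910000]
Iteration 4:
  c_4 = (-1.230000 + (-0.910000))/2 = -1.070000
  f(c_4) = f(-1.070000) = -0.360143
  f(a) × f(c) ≥ 0, new interval: [-1.070000, -0.910000]

After 4 iteration(s), the approximation is c_4 = -1.070000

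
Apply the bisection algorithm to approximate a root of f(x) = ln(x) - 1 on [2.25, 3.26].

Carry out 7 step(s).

f(x) = ln(x) - 1
Initial interval: [2.25, 3.26]

Iteration 1:
  c_1 = (2.250000 + 3.260000)/2 = 2.755000
  f(c_1) = f(2.755000) = 0.013417
  f(a) × f(c) < 0, new interval: [2.250000, 2.755000]
Iteration 2:
  c_2 = (2.250000 + 2.755000)/2 = 2.502500
  f(c_2) = f(2.502500) = -0.082710
  f(a) × f(c) ≥ 0, new interval: [2.502500, 2.755000]
Iteration 3:
  c_3 = (2.502500 + 2.755000)/2 = 2.628750
  f(c_3) = f(2.628750) = -0.033492
  f(a) × f(c) ≥ 0, new interval: [2.628750, 2.755000]
Iteration 4:
  c_4 = (2.628750 + 2.755000)/2 = 2.691875
  f(c_4) = f(2.691875) = -0.009762
  f(a) × f(c) ≥ 0, new interval: [2.691875, 2.755000]
Iteration 5:
  c_5 = (2.691875 + 2.755000)/2 = 2.723438
  f(c_5) = f(2.723438) = 0.001895
  f(a) × f(c) < 0, new interval: [2.691875, 2.723438]
Iteration 6:
  c_6 = (2.691875 + 2.723438)/2 = 2.707656
  f(c_6) = f(2.707656) = -0.003917
  f(a) × f(c) ≥ 0, new interval: [2.707656, 2.723438]
Iteration 7:
  c_7 = (2.707656 + 2.723438)/2 = 2.715547
  f(c_7) = f(2.715547) = -0.001007
  f(a) × f(c) ≥ 0, new interval: [2.715547, 2.723438]

After 7 iteration(s), the approximation is c_7 = 2.715547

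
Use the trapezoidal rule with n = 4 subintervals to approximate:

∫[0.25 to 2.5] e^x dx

f(x) = e^x
a = 0.25, b = 2.5, n = 4
h = (b - a)/n = 0.562500

Trapezoidal rule: (h/2)[f(x₀) + 2f(x₁) + 2f(x₂) + ... + f(xₙ)]

x_0 = 0.2500, f(x_0) = 1.284025, coefficient = 1
x_1 = 0.8125, f(x_1) = 2.253535, coefficient = 2
x_2 = 1.3750, f(x_2) = 3.955077, coefficient = 2
x_3 = 1.9375, f(x_3) = 6.941376, coefficient = 2
x_4 = 2.5000, f(x_4) = 12.182494, coefficient = 1

I ≈ (0.562500/2) × 39.766494 = 11.184326
Exact value: 10.898469
Error: 0.285858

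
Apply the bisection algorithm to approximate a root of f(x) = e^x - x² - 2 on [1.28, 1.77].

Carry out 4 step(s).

f(x) = e^x - x² - 2
Initial interval: [1.28, 1.77]

Iteration 1:
  c_1 = (1.280000 + 1.770000)/2 = 1.525000
  f(c_1) = f(1.525000) = 0.269519
  f(a) × f(c) < 0, new interval: [1.280000, 1.525000]
Iteration 2:
  c_2 = (1.280000 + 1.525000)/2 = 1.402500
  f(c_2) = f(1.402500) = 0.098344
  f(a) × f(c) < 0, new interval: [1.280000, 1.402500]
Iteration 3:
  c_3 = (1.280000 + 1.402500)/2 = 1.341250
  f(c_3) = f(1.341250) = 0.024869
  f(a) × f(c) < 0, new interval: [1.280000, 1.341250]
Iteration 4:
  c_4 = (1.280000 + 1.341250)/2 = 1.310625
  f(c_4) = f(1.310625) = -0.009247
  f(a) × f(c) ≥ 0, new interval: [1.310625, 1.341250]

After 4 iteration(s), the approximation is c_4 = 1.310625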